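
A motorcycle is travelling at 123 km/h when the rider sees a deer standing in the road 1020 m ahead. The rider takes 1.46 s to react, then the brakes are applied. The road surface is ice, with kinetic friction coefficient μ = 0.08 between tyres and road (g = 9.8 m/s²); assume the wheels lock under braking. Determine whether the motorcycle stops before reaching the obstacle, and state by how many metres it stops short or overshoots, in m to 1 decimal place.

123 km/h ÷ 3.6 = 34.1667 m/s.
a = μg = 0.08 × 9.8 = 0.784 m/s².
Reaction distance = 34.1667 × 1.46 = 49.883 m.
Braking distance = v²/(2a) = 1167.363 / 1.568 = 744.492 m.
Total stopping distance = 49.883 + 744.492 = 794.375 m, vs 1020 m available — it stops with 1020 − 794.375 = 225.625 m to spare.

Yes — it stops 225.6 m short of the obstacle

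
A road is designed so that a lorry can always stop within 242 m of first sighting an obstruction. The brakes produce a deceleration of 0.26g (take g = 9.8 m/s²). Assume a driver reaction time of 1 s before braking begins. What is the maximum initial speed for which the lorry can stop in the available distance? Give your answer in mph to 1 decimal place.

Maximum speed ≈ 73.1 mph

a = 0.26 × 9.8 = 2.548 m/s².
Stopping distance: v·t_r + v²/(2a) = 242 with t_r = 1 s and a = 2.548 m/s².
So v² + 5.096 v − 1233.23 = 0.
Positive root: v = −a·t_r + √((a·t_r)² + 2a·d) = −2.548 + √(6.492 + 1233.23) = 32.6617 m/s.
32.6617 m/s ÷ 0.44704 = 73.062 mph.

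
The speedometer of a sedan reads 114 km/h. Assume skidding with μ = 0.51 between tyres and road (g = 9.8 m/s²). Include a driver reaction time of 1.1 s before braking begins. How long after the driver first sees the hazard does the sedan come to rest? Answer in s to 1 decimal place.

Total time ≈ 7.4 s

114 km/h ÷ 3.6 = 31.6667 m/s.
a = μg = 0.51 × 9.8 = 4.998 m/s².
Braking time = v/a = 31.6667 / 4.998 = 6.336 s.
Total = 1.1 + 6.336 = 7.436 s.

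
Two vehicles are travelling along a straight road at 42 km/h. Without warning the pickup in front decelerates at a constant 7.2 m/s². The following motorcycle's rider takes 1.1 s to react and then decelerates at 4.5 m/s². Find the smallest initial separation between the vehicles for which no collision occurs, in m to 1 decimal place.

Minimum gap ≈ 18.5 m

42 km/h ÷ 3.6 = 11.6667 m/s.
Leader travels v²/(2a_L) = 136.112 / 14.400 = 9.452 m before stopping.
Follower covers v·t_r = 11.6667 × 1.1 = 12.833 m while reacting, then v²/(2a_F) = 136.112 / 9.000 = 15.124 m while braking, for a total of 12.833 + 15.124 = 27.957 m.
Since a_F ≤ a_L and the follower starts braking later, the follower is never slower than the leader, so the closest approach is when both have stopped.
Minimum gap = 27.957 − 9.452 = 18.505 m.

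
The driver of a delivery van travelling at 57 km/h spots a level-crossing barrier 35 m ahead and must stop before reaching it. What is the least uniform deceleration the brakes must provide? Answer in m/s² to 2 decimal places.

57 km/h ÷ 3.6 = 15.8333 m/s.
v² = 2a·d ⇒ a = v²/(2d) = 15.8333² / (2 × 35.000) = 250.693 / 70.000 = 3.5813 m/s².

Required deceleration ≈ 3.58 m/s²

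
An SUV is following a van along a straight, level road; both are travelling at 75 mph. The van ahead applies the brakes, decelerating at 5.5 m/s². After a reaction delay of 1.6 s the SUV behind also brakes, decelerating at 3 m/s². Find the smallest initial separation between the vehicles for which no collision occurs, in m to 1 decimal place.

Minimum gap ≈ 138.8 m

75 mph × 0.44704 = 33.5280 m/s.
Leader travels v²/(2a_L) = 1124.127 / 11.000 = 102.193 m before stopping.
Follower covers v·t_r = 33.5280 × 1.6 = 53.645 m while reacting, then v²/(2a_F) = 1124.127 / 6.000 = 187.355 m while braking, for a total of 53.645 + 187.355 = 241.000 m.
Since a_F ≤ a_L and the follower starts braking later, the follower is never slower than the leader, so the closest approach is when both have stopped.
Minimum gap = 241.000 − 102.193 = 138.807 m.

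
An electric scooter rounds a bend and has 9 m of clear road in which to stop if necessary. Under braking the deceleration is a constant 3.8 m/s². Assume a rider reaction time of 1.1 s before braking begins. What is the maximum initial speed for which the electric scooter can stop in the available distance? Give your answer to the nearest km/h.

Stopping distance: v·t_r + v²/(2a) = 9 with t_r = 1.1 s and a = 3.800 m/s².
So v² + 8.360 v − 68.40 = 0.
Positive root: v = −a·t_r + √((a·t_r)² + 2a·d) = −4.180 + √(17.472 + 68.40) = 5.0867 m/s.
5.0867 m/s × 3.6 = 18.312 km/h.

Maximum speed ≈ 18 km/h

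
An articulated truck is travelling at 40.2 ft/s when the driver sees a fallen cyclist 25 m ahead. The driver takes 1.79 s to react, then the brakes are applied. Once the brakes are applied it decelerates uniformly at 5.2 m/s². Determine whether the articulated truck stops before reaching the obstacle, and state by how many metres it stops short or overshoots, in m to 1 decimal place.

No — it overshoots by 11.4 m

40.2 ft/s × 0.3048 = 12.2530 m/s.
Reaction distance = 12.2530 × 1.79 = 21.933 m.
Braking distance = v²/(2a) = 150.136 / 10.400 = 14.436 m.
Total stopping distance = 21.933 + 14.436 = 36.369 m, vs 25 m available — it cannot stop in time and overshoots by 36.369 − 25 = 11.369 m.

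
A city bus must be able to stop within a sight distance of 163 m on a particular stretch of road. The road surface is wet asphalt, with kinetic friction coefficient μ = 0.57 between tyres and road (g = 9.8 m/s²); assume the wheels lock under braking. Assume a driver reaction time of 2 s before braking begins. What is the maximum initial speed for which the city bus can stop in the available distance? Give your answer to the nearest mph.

Maximum speed ≈ 74 mph

a = μg = 0.57 × 9.8 = 5.586 m/s².
Stopping distance: v·t_r + v²/(2a) = 163 with t_r = 2 s and a = 5.586 m/s².
So v² + 22.344 v − 1821.04 = 0.
Positive root: v = −a·t_r + √((a·t_r)² + 2a·d) = −11.172 + √(124.814 + 1821.04) = 32.9398 m/s.
32.9398 m/s ÷ 0.44704 = 73.684 mph.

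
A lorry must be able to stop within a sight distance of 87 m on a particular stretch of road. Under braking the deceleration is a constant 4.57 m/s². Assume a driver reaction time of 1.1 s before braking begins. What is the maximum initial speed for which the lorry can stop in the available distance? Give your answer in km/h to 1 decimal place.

Stopping distance: v·t_r + v²/(2a) = 87 with t_r = 1.1 s and a = 4.570 m/s².
So v² + 10.054 v − 795.18 = 0.
Positive root: v = −a·t_r + √((a·t_r)² + 2a·d) = −5.027 + √(25.271 + 795.18) = 23.6165 m/s.
23.6165 m/s × 3.6 = 85.019 km/h.

Maximum speed ≈ 85.0 km/h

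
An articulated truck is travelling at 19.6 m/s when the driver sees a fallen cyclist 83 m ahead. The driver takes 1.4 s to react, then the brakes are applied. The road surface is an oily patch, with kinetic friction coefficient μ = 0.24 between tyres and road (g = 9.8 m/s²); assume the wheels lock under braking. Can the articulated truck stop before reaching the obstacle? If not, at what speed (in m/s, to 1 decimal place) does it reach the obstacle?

a = μg = 0.24 × 9.8 = 2.352 m/s².
Reaction distance = 19.6000 × 1.4 = 27.440 m.
Braking distance needed to stop: v²/(2a) = 384.160 / 4.704 = 81.667 m, so total needed = 27.440 + 81.667 = 109.107 m > 83 m — it cannot stop.
Distance remaining when braking begins: 83 − 27.440 = 55.560 m.
v² = v₀² − 2a·d = 384.160 − 2 × 2.352 × 55.560 = 122.806 m²/s².
v = √122.806 = 11.082 m/s.

No — it strikes the obstacle at 11.1 m/s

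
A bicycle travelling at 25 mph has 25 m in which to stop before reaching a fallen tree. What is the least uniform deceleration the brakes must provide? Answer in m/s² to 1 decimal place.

Required deceleration ≈ 2.5 m/s²

25 mph × 0.44704 = 11.1760 m/s.
v² = 2a·d ⇒ a = v²/(2d) = 11.1760² / (2 × 25.000) = 124.903 / 50.000 = 2.4981 m/s².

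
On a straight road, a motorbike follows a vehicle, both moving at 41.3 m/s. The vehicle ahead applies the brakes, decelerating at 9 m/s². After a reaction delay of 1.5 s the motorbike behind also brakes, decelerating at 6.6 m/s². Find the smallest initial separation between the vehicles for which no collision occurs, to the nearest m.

Leader travels v²/(2a_L) = 1705.690 / 18.000 = 94.761 m before stopping.
Follower covers v·t_r = 41.3000 × 1.5 = 61.950 m while reacting, then v²/(2a_F) = 1705.690 / 13.200 = 129.219 m while braking, for a total of 61.950 + 129.219 = 191.169 m.
Since a_F ≤ a_L and the follower starts braking later, the follower is never slower than the leader, so the closest approach is when both have stopped.
Minimum gap = 191.169 − 94.761 = 96.408 m.

Minimum gap ≈ 96 m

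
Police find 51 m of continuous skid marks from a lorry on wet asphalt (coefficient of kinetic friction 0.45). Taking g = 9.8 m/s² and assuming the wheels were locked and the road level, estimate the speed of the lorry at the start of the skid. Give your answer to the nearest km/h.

Deceleration a = μg = 0.45 × 9.8 = 4.410 m/s².
v = √(2a·d) = √(2 × 4.410 × 51) = √449.820 = 21.2090 m/s.
= 21.2090 × 3.6 = 76.352 km/h.

Initial speed ≈ 76 km/h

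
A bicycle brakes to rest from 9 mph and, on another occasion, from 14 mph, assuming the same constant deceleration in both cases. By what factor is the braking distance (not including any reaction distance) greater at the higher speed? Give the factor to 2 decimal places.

Factor ≈ 2.42

Braking distance d = v²/(2a), so with a fixed, d ∝ v².
Factor = (14/9)² = 1.5556² = 2.4199.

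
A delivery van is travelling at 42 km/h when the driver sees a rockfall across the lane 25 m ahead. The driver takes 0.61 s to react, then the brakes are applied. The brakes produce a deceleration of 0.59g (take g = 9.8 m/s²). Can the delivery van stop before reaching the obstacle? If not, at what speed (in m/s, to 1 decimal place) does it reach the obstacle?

42 km/h ÷ 3.6 = 11.6667 m/s.
a = 0.59 × 9.8 = 5.782 m/s².
Reaction distance = 11.6667 × 0.61 = 7.117 m.
Braking distance = v²/(2a) = 136.112 / 11.564 = 11.770 m.
Total stopping distance = 7.117 + 11.770 = 18.887 m, vs 25 m available — it stops with 25 − 18.887 = 6.113 m to spare.

Yes — it stops about 6.1 m short of the obstacle, so it never reaches it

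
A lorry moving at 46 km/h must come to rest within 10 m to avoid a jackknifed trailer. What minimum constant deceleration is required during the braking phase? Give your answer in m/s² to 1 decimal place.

Required deceleration ≈ 8.2 m/s²

46 km/h ÷ 3.6 = 12.7778 m/s.
v² = 2a·d ⇒ a = v²/(2d) = 12.7778² / (2 × 10.000) = 163.272 / 20.000 = 8.1636 m/s².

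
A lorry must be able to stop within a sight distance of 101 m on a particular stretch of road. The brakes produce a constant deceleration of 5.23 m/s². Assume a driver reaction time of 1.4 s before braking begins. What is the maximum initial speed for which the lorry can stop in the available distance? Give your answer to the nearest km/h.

Stopping distance: v·t_r + v²/(2a) = 101 with t_r = 1.4 s and a = 5.230 m/s².
So v² + 14.644 v − 1056.46 = 0.
Positive root: v = −a·t_r + √((a·t_r)² + 2a·d) = −7.322 + √(53.612 + 1056.46) = 25.9957 m/s.
25.9957 m/s × 3.6 = 93.585 km/h.

Maximum speed ≈ 94 km/h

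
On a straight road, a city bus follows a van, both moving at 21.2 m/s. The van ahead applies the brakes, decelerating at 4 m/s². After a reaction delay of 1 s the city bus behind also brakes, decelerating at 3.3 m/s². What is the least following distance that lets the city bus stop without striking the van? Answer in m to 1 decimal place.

Leader travels v²/(2a_L) = 449.440 / 8.000 = 56.180 m before stopping.
Follower covers v·t_r = 21.2000 × 1 = 21.200 m while reacting, then v²/(2a_F) = 449.440 / 6.600 = 68.097 m while braking, for a total of 21.200 + 68.097 = 89.297 m.
Since a_F ≤ a_L and the follower starts braking later, the follower is never slower than the leader, so the closest approach is when both have stopped.
Minimum gap = 89.297 − 56.180 = 33.117 m.

Minimum gap ≈ 33.1 m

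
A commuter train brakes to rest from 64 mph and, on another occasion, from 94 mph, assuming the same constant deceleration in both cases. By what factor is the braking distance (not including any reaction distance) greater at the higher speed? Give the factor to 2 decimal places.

Braking distance d = v²/(2a), so with a fixed, d ∝ v².
Factor = (94/64)² = 1.4688² = 2.1574.

Factor ≈ 2.16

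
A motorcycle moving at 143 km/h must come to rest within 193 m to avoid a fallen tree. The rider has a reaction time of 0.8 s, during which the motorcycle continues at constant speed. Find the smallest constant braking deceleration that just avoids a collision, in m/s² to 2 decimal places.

143 km/h ÷ 3.6 = 39.7222 m/s.
Distance covered during reaction = 39.7222 × 0.8 = 31.778 m.
Distance available for braking: 193 − 31.778 = 161.222 m.
v² = 2a·d ⇒ a = v²/(2d) = 39.7222² / (2 × 161.222) = 1577.853 / 322.444 = 4.8934 m/s².

Required deceleration ≈ 4.89 m/s²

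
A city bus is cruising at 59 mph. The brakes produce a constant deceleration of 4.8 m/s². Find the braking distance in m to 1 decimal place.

Braking distance ≈ 72.5 m

59 mph × 0.44704 = 26.3754 m/s.
Braking distance = v²/(2a) = 26.3754² / (2 × 4.800) = 695.662 / 9.600 = 72.465 m.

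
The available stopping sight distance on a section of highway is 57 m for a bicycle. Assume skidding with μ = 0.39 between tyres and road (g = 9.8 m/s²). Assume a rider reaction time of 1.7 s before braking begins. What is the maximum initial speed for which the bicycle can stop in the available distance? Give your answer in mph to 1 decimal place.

a = μg = 0.39 × 9.8 = 3.822 m/s².
Stopping distance: v·t_r + v²/(2a) = 57 with t_r = 1.7 s and a = 3.822 m/s².
So v² + 12.995 v − 435.71 = 0.
Positive root: v = −a·t_r + √((a·t_r)² + 2a·d) = −6.497 + √(42.211 + 435.71) = 15.3644 m/s.
15.3644 m/s ÷ 0.44704 = 34.369 mph.

Maximum speed ≈ 34.4 mph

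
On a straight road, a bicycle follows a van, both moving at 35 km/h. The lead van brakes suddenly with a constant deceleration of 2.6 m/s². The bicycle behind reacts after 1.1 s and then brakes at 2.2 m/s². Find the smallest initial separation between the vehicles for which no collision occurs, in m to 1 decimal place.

Minimum gap ≈ 14.0 m

35 km/h ÷ 3.6 = 9.7222 m/s.
Leader travels v²/(2a_L) = 94.521 / 5.200 = 18.177 m before stopping.
Follower covers v·t_r = 9.7222 × 1.1 = 10.694 m while reacting, then v²/(2a_F) = 94.521 / 4.400 = 21.482 m while braking, for a total of 10.694 + 21.482 = 32.176 m.
Since a_F ≤ a_L and the follower starts braking later, the follower is never slower than the leader, so the closest approach is when both have stopped.
Minimum gap = 32.176 − 18.177 = 13.999 m.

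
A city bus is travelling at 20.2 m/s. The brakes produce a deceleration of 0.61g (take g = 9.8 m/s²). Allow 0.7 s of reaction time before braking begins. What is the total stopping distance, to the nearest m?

a = 0.61 × 9.8 = 5.978 m/s².
Reaction distance = v·t_r = 20.2000 × 0.7 = 14.140 m.
Braking distance = v²/(2a) = 20.2000² / (2 × 5.978) = 408.040 / 11.956 = 34.128 m.
Total = 14.140 + 34.128 = 48.268 m.

Total stopping distance ≈ 48 m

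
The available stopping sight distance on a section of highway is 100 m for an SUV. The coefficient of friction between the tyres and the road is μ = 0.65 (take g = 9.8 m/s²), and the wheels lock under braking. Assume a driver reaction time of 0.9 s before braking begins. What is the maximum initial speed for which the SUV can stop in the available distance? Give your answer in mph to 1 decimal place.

a = μg = 0.65 × 9.8 = 6.370 m/s².
Stopping distance: v·t_r + v²/(2a) = 100 with t_r = 0.9 s and a = 6.370 m/s².
So v² + 11.466 v − 1274.00 = 0.
Positive root: v = −a·t_r + √((a·t_r)² + 2a·d) = −5.733 + √(32.867 + 1274.00) = 30.4176 m/s.
30.4176 m/s ÷ 0.44704 = 68.042 mph.

Maximum speed ≈ 68.0 mph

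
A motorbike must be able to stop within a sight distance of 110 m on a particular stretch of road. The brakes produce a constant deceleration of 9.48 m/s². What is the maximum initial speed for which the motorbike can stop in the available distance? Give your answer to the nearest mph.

Maximum speed ≈ 102 mph

v²/(2a) = d ⇒ v = √(2 × 9.480 × 110) = √2085.60 = 45.6684 m/s.
45.6684 m/s ÷ 0.44704 = 102.157 mph.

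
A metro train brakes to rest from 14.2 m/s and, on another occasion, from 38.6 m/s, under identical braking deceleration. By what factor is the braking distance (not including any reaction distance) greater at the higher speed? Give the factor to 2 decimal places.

Braking distance d = v²/(2a), so with a fixed, d ∝ v².
Factor = (38.6/14.2)² = 2.7183² = 7.3892.

Factor ≈ 7.39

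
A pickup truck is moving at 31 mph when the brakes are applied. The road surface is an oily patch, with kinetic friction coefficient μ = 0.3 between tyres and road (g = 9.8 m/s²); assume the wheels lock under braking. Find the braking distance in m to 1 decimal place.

Braking distance ≈ 32.7 m

31 mph × 0.44704 = 13.8582 m/s.
a = μg = 0.3 × 9.8 = 2.940 m/s².
Braking distance = v²/(2a) = 13.8582² / (2 × 2.940) = 192.050 / 5.880 = 32.662 m.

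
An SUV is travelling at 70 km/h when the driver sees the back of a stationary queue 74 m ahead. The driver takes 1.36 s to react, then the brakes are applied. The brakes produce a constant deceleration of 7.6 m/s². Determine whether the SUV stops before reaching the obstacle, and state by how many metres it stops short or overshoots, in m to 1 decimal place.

Yes — it stops 22.7 m short of the obstacle

70 km/h ÷ 3.6 = 19.4444 m/s.
Reaction distance = 19.4444 × 1.36 = 26.444 m.
Braking distance = v²/(2a) = 378.085 / 15.200 = 24.874 m.
Total stopping distance = 26.444 + 24.874 = 51.318 m, vs 74 m available — it stops with 74 − 51.318 = 22.682 m to spare.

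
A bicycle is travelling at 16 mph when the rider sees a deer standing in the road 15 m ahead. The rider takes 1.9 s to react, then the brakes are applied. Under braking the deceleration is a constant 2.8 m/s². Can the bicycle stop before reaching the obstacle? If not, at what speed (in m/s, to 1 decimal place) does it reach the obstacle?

No — it strikes the obstacle at 6.6 m/s

16 mph × 0.44704 = 7.1526 m/s.
Reaction distance = 7.1526 × 1.9 = 13.590 m.
Braking distance needed to stop: v²/(2a) = 51.160 / 5.600 = 9.136 m, so total needed = 13.590 + 9.136 = 22.726 m > 15 m — it cannot stop.
Distance remaining when braking begins: 15 − 13.590 = 1.410 m.
v² = v₀² − 2a·d = 51.160 − 2 × 2.800 × 1.410 = 43.264 m²/s².
v = √43.264 = 6.578 m/s.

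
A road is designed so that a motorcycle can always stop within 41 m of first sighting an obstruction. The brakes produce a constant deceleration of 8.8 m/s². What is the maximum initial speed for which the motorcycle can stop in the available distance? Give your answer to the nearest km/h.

v²/(2a) = d ⇒ v = √(2 × 8.800 × 41) = √721.60 = 26.8626 m/s.
26.8626 m/s × 3.6 = 96.705 km/h.

Maximum speed ≈ 97 km/h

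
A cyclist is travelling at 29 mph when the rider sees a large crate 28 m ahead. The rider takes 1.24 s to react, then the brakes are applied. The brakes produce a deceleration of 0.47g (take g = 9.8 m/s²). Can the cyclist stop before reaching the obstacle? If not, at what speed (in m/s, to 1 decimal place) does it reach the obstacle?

29 mph × 0.44704 = 12.9642 m/s.
a = 0.47 × 9.8 = 4.606 m/s².
Reaction distance = 12.9642 × 1.24 = 16.076 m.
Braking distance needed to stop: v²/(2a) = 168.070 / 9.212 = 18.245 m, so total needed = 16.076 + 18.245 = 34.321 m > 28 m — it cannot stop.
Distance remaining when braking begins: 28 − 16.076 = 11.924 m.
v² = v₀² − 2a·d = 168.070 − 2 × 4.606 × 11.924 = 58.226 m²/s².
v = √58.226 = 7.631 m/s.

No — it strikes the obstacle at 7.6 m/s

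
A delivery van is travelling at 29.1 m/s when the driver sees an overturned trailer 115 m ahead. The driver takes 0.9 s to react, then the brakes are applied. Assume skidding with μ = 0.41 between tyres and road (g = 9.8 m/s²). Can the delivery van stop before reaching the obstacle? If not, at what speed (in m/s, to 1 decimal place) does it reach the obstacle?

No — it strikes the obstacle at 11.5 m/s

a = μg = 0.41 × 9.8 = 4.018 m/s².
Reaction distance = 29.1000 × 0.9 = 26.190 m.
Braking distance needed to stop: v²/(2a) = 846.810 / 8.036 = 105.377 m, so total needed = 26.190 + 105.377 = 131.567 m > 115 m — it cannot stop.
Distance remaining when braking begins: 115 − 26.190 = 88.810 m.
v² = v₀² − 2a·d = 846.810 − 2 × 4.018 × 88.810 = 133.133 m²/s².
v = √133.133 = 11.538 m/s.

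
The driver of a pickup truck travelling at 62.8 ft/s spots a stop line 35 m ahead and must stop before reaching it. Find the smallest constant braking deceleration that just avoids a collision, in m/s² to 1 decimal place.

Required deceleration ≈ 5.2 m/s²

62.8 ft/s × 0.3048 = 19.1414 m/s.
v² = 2a·d ⇒ a = v²/(2d) = 19.1414² / (2 × 35.000) = 366.393 / 70.000 = 5.2342 m/s².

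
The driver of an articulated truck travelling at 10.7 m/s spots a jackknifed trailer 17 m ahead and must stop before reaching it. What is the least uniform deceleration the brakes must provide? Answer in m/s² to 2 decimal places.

v² = 2a·d ⇒ a = v²/(2d) = 10.7000² / (2 × 17.000) = 114.490 / 34.000 = 3.3674 m/s².

Required deceleration ≈ 3.37 m/s²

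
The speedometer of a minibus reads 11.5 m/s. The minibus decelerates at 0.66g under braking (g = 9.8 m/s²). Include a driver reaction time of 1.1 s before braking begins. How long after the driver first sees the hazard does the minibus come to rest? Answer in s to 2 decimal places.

a = 0.66 × 9.8 = 6.468 m/s².
Braking time = v/a = 11.5000 / 6.468 = 1.778 s.
Total = 1.1 + 1.778 = 2.878 s.

Total time ≈ 2.88 s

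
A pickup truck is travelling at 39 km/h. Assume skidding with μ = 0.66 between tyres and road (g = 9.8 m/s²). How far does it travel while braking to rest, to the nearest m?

Braking distance ≈ 9 m

39 km/h ÷ 3.6 = 10.8333 m/s.
a = μg = 0.66 × 9.8 = 6.468 m/s².
Braking distance = v²/(2a) = 10.8333² / (2 × 6.468) = 117.360 / 12.936 = 9.072 m.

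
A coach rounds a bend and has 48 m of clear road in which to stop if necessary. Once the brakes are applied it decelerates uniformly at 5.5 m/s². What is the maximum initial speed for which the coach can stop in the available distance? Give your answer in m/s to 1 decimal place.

Maximum speed ≈ 23.0 m/s

v²/(2a) = d ⇒ v = √(2 × 5.500 × 48) = √528.00 = 22.9783 m/s.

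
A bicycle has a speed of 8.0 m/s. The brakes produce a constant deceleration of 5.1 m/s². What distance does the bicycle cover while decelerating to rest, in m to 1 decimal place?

Braking distance ≈ 6.3 m

Braking distance = v²/(2a) = 8.0000² / (2 × 5.100) = 64.000 / 10.200 = 6.275 m.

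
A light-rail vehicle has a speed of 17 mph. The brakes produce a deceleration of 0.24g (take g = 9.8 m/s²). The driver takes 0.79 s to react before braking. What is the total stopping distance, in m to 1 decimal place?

Total stopping distance ≈ 18.3 m

17 mph × 0.44704 = 7.5997 m/s.
a = 0.24 × 9.8 = 2.352 m/s².
Reaction distance = v·t_r = 7.5997 × 0.79 = 6.004 m.
Braking distance = v²/(2a) = 7.5997² / (2 × 2.352) = 57.755 / 4.704 = 12.278 m.
Total = 6.004 + 12.278 = 18.282 m.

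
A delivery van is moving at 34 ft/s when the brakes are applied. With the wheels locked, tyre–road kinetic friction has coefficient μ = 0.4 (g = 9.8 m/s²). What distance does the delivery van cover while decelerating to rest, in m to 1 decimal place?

34 ft/s × 0.3048 = 10.3632 m/s.
a = μg = 0.4 × 9.8 = 3.920 m/s².
Braking distance = v²/(2a) = 10.3632² / (2 × 3.920) = 107.396 / 7.840 = 13.698 m.

Braking distance ≈ 13.7 m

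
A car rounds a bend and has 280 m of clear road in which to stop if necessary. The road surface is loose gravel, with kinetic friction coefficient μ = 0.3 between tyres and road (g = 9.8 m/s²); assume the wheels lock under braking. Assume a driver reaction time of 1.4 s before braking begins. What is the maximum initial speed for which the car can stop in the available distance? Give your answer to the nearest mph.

a = μg = 0.3 × 9.8 = 2.940 m/s².
Stopping distance: v·t_r + v²/(2a) = 280 with t_r = 1.4 s and a = 2.940 m/s².
So v² + 8.232 v − 1646.40 = 0.
Positive root: v = −a·t_r + √((a·t_r)² + 2a·d) = −4.116 + √(16.941 + 1646.40) = 36.6681 m/s.
36.6681 m/s ÷ 0.44704 = 82.024 mph.

Maximum speed ≈ 82 mph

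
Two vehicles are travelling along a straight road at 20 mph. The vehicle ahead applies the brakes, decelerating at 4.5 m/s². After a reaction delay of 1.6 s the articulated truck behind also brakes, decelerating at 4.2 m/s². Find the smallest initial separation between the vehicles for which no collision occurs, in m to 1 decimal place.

20 mph × 0.44704 = 8.9408 m/s.
Leader travels v²/(2a_L) = 79.938 / 9.000 = 8.882 m before stopping.
Follower covers v·t_r = 8.9408 × 1.6 = 14.305 m while reacting, then v²/(2a_F) = 79.938 / 8.400 = 9.516 m while braking, for a total of 14.305 + 9.516 = 23.821 m.
Since a_F ≤ a_L and the follower starts braking later, the follower is never slower than the leader, so the closest approach is when both have stopped.
Minimum gap = 23.821 − 8.882 = 14.939 m.

Minimum gap ≈ 14.9 m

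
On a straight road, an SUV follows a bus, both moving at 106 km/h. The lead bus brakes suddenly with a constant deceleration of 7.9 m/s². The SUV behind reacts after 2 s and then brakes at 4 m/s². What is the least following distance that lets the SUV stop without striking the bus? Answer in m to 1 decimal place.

Minimum gap ≈ 112.4 m

106 km/h ÷ 3.6 = 29.4444 m/s.
Leader travels v²/(2a_L) = 866.973 / 15.800 = 54.872 m before stopping.
Follower covers v·t_r = 29.4444 × 2 = 58.889 m while reacting, then v²/(2a_F) = 866.973 / 8.000 = 108.372 m while braking, for a total of 58.889 + 108.372 = 167.261 m.
Since a_F ≤ a_L and the follower starts braking later, the follower is never slower than the leader, so the closest approach is when both have stopped.
Minimum gap = 167.261 − 54.872 = 112.389 m.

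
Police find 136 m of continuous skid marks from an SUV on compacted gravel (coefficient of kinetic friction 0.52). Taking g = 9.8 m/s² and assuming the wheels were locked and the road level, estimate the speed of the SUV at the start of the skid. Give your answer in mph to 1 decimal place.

Initial speed ≈ 83.3 mph

Deceleration a = μg = 0.52 × 9.8 = 5.096 m/s².
v = √(2a·d) = √(2 × 5.096 × 136) = √1386.112 = 37.2305 m/s.
= 37.2305 ÷ 0.44704 = 83.282 mph.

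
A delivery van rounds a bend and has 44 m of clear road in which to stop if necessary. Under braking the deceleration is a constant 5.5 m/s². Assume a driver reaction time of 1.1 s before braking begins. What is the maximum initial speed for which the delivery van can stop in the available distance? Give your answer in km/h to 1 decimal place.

Stopping distance: v·t_r + v²/(2a) = 44 with t_r = 1.1 s and a = 5.500 m/s².
So v² + 12.100 v − 484.00 = 0.
Positive root: v = −a·t_r + √((a·t_r)² + 2a·d) = −6.050 + √(36.602 + 484.00) = 16.7667 m/s.
16.7667 m/s × 3.6 = 60.360 km/h.

Maximum speed ≈ 60.4 km/h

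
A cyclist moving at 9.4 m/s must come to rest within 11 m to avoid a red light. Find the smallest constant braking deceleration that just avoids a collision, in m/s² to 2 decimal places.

Required deceleration ≈ 4.02 m/s²

v² = 2a·d ⇒ a = v²/(2d) = 9.4000² / (2 × 11.000) = 88.360 / 22.000 = 4.0164 m/s².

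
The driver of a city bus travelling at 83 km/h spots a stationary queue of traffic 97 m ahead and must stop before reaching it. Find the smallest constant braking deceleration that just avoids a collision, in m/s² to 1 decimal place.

Required deceleration ≈ 2.7 m/s²

83 km/h ÷ 3.6 = 23.0556 m/s.
v² = 2a·d ⇒ a = v²/(2d) = 23.0556² / (2 × 97.000) = 531.561 / 194.000 = 2.7400 m/s².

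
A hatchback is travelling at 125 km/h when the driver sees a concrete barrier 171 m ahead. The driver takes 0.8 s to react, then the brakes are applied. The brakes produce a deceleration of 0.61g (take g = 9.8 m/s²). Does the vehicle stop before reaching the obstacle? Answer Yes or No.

Yes

125 km/h ÷ 3.6 = 34.7222 m/s.
a = 0.61 × 9.8 = 5.978 m/s².
Reaction distance = 34.7222 × 0.8 = 27.778 m.
Braking distance = v²/(2a) = 1205.631 / 11.956 = 100.839 m.
Total stopping distance = 27.778 + 100.839 = 128.617 m, vs 171 m available — it stops with 171 − 128.617 = 42.383 m to spare.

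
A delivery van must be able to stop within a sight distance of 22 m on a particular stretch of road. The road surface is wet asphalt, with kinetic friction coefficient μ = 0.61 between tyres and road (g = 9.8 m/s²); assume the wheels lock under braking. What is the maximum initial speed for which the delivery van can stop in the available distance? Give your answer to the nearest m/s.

Maximum speed ≈ 16 m/s

a = μg = 0.61 × 9.8 = 5.978 m/s².
v²/(2a) = d ⇒ v = √(2 × 5.978 × 22) = √263.03 = 16.2182 m/s.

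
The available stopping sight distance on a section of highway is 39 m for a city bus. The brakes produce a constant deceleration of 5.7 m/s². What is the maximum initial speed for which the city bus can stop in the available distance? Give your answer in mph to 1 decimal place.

Maximum speed ≈ 47.2 mph

v²/(2a) = d ⇒ v = √(2 × 5.700 × 39) = √444.60 = 21.0855 m/s.
21.0855 m/s ÷ 0.44704 = 47.167 mph.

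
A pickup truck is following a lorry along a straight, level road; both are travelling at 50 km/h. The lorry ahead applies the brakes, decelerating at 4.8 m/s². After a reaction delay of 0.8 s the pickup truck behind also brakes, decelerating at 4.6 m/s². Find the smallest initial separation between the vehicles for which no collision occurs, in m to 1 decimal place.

Minimum gap ≈ 12.0 m

50 km/h ÷ 3.6 = 13.8889 m/s.
Leader travels v²/(2a_L) = 192.902 / 9.600 = 20.094 m before stopping.
Follower covers v·t_r = 13.8889 × 0.8 = 11.111 m while reacting, then v²/(2a_F) = 192.902 / 9.200 = 20.968 m while braking, for a total of 11.111 + 20.968 = 32.079 m.
Since a_F ≤ a_L and the follower starts braking later, the follower is never slower than the leader, so the closest approach is when both have stopped.
Minimum gap = 32.079 − 20.094 = 11.985 m.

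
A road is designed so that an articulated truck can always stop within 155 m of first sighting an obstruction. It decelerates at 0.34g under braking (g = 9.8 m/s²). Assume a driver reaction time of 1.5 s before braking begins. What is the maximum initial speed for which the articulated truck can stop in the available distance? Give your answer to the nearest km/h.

Maximum speed ≈ 99 km/h

a = 0.34 × 9.8 = 3.332 m/s².
Stopping distance: v·t_r + v²/(2a) = 155 with t_r = 1.5 s and a = 3.332 m/s².
So v² + 9.996 v − 1032.92 = 0.
Positive root: v = −a·t_r + √((a·t_r)² + 2a·d) = −4.998 + √(24.980 + 1032.92) = 27.5274 m/s.
27.5274 m/s × 3.6 = 99.099 km/h.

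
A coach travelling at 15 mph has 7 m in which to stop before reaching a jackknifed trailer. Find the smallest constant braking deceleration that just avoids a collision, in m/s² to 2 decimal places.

15 mph × 0.44704 = 6.7056 m/s.
v² = 2a·d ⇒ a = v²/(2d) = 6.7056² / (2 × 7.000) = 44.965 / 14.000 = 3.2118 m/s².

Required deceleration ≈ 3.21 m/s²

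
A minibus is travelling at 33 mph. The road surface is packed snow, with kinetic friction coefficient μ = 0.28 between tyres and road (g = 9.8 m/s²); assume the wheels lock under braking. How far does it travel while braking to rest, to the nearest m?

33 mph × 0.44704 = 14.7523 m/s.
a = μg = 0.28 × 9.8 = 2.744 m/s².
Braking distance = v²/(2a) = 14.7523² / (2 × 2.744) = 217.630 / 5.488 = 39.656 m.

Braking distance ≈ 40 m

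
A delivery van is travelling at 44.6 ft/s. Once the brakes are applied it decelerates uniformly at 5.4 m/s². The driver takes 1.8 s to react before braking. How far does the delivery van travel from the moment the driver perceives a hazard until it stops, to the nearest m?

Total stopping distance ≈ 42 m

44.6 ft/s × 0.3048 = 13.5941 m/s.
Reaction distance = v·t_r = 13.5941 × 1.8 = 24.469 m.
Braking distance = v²/(2a) = 13.5941² / (2 × 5.400) = 184.800 / 10.800 = 17.111 m.
Total = 24.469 + 17.111 = 41.580 m.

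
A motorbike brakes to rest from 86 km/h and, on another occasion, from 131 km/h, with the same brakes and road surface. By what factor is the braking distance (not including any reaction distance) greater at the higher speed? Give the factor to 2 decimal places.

Braking distance d = v²/(2a), so with a fixed, d ∝ v².
Factor = (131/86)² = 1.5233² = 2.3204.

Factor ≈ 2.32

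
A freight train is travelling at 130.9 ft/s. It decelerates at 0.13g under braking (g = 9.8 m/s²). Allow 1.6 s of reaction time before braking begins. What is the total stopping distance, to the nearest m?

130.9 ft/s × 0.3048 = 39.8983 m/s.
a = 0.13 × 9.8 = 1.274 m/s².
Reaction distance = v·t_r = 39.8983 × 1.6 = 63.837 m.
Braking distance = v²/(2a) = 39.8983² / (2 × 1.274) = 1591.874 / 2.548 = 624.754 m.
Total = 63.837 + 624.754 = 688.591 m.

Total stopping distance ≈ 689 m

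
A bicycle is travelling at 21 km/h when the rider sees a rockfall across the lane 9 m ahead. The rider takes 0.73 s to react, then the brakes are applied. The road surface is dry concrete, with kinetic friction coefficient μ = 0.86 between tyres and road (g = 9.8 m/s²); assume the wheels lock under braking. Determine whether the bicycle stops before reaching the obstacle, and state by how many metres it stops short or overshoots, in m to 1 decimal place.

21 km/h ÷ 3.6 = 5.8333 m/s.
a = μg = 0.86 × 9.8 = 8.428 m/s².
Reaction distance = 5.8333 × 0.73 = 4.258 m.
Braking distance = v²/(2a) = 34.027 / 16.856 = 2.019 m.
Total stopping distance = 4.258 + 2.019 = 6.277 m, vs 9 m available — it stops with 9 − 6.277 = 2.723 m to spare.

Yes — it stops 2.7 m short of the obstacle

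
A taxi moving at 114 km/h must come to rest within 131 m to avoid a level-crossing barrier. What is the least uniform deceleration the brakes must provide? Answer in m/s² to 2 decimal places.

Required deceleration ≈ 3.83 m/s²

114 km/h ÷ 3.6 = 31.6667 m/s.
v² = 2a·d ⇒ a = v²/(2d) = 31.6667² / (2 × 131.000) = 1002.780 / 262.000 = 3.8274 m/s².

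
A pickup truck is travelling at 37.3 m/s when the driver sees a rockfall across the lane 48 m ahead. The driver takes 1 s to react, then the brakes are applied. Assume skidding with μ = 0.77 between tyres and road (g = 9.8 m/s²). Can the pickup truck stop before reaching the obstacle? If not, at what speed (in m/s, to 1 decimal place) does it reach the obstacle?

a = μg = 0.77 × 9.8 = 7.546 m/s².
Reaction distance = 37.3000 × 1 = 37.300 m.
Braking distance needed to stop: v²/(2a) = 1391.290 / 15.092 = 92.187 m, so total needed = 37.300 + 92.187 = 129.487 m > 48 m — it cannot stop.
Distance remaining when braking begins: 48 − 37.300 = 10.700 m.
v² = v₀² − 2a·d = 1391.290 − 2 × 7.546 × 10.700 = 1229.806 m²/s².
v = √1229.806 = 35.069 m/s.

No — it strikes the obstacle at 35.1 m/s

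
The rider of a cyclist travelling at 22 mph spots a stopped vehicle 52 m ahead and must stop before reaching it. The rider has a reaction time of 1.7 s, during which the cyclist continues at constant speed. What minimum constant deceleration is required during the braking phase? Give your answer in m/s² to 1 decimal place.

22 mph × 0.44704 = 9.8349 m/s.
Distance covered during reaction = 9.8349 × 1.7 = 16.719 m.
Distance available for braking: 52 − 16.719 = 35.281 m.
v² = 2a·d ⇒ a = v²/(2d) = 9.8349² / (2 × 35.281) = 96.725 / 70.562 = 1.3708 m/s².

Required deceleration ≈ 1.4 m/s²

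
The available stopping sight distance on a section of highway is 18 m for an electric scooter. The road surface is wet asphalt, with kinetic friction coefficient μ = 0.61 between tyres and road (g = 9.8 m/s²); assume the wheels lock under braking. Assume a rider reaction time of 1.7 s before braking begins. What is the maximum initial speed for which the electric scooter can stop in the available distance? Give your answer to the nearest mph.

Maximum speed ≈ 17 mph

a = μg = 0.61 × 9.8 = 5.978 m/s².
Stopping distance: v·t_r + v²/(2a) = 18 with t_r = 1.7 s and a = 5.978 m/s².
So v² + 20.325 v − 215.21 = 0.
Positive root: v = −a·t_r + √((a·t_r)² + 2a·d) = −10.163 + √(103.287 + 215.21) = 7.6835 m/s.
7.6835 m/s ÷ 0.44704 = 17.188 mph.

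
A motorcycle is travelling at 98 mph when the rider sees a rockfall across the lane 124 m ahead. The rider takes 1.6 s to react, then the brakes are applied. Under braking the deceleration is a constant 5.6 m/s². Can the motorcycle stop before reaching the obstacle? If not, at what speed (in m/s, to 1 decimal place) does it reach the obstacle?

98 mph × 0.44704 = 43.8099 m/s.
Reaction distance = 43.8099 × 1.6 = 70.096 m.
Braking distance needed to stop: v²/(2a) = 1919.307 / 11.200 = 171.367 m, so total needed = 70.096 + 171.367 = 241.463 m > 124 m — it cannot stop.
Distance remaining when braking begins: 124 − 70.096 = 53.904 m.
v² = v₀² − 2a·d = 1919.307 − 2 × 5.600 × 53.904 = 1315.582 m²/s².
v = √1315.582 = 36.271 m/s.

No — it strikes the obstacle at 36.3 m/s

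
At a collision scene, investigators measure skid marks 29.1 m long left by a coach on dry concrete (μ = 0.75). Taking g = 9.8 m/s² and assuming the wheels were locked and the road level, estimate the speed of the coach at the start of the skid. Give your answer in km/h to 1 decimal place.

Deceleration a = μg = 0.75 × 9.8 = 7.350 m/s².
v = √(2a·d) = √(2 × 7.350 × 29.1) = √427.770 = 20.6826 m/s.
= 20.6826 × 3.6 = 74.457 km/h.

Initial speed ≈ 74.5 km/h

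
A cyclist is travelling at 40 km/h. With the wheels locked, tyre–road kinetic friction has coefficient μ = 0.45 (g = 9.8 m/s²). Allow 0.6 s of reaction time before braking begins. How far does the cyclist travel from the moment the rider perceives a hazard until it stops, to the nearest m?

40 km/h ÷ 3.6 = 11.1111 m/s.
a = μg = 0.45 × 9.8 = 4.410 m/s².
Reaction distance = v·t_r = 11.1111 × 0.6 = 6.667 m.
Braking distance = v²/(2a) = 11.1111² / (2 × 4.410) = 123.457 / 8.820 = 13.997 m.
Total = 6.667 + 13.997 = 20.664 m.

Total stopping distance ≈ 21 m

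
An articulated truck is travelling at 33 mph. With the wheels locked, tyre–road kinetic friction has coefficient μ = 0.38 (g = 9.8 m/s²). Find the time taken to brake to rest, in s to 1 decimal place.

Braking time ≈ 4.0 s

33 mph × 0.44704 = 14.7523 m/s.
a = μg = 0.38 × 9.8 = 3.724 m/s².
Braking time = v/a = 14.7523 / 3.724 = 3.961 s.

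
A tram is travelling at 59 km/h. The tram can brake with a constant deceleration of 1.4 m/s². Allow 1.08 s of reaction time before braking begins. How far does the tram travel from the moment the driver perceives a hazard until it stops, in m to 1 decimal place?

59 km/h ÷ 3.6 = 16.3889 m/s.
Reaction distance = v·t_r = 16.3889 × 1.08 = 17.700 m.
Braking distance = v²/(2a) = 16.3889² / (2 × 1.400) = 268.596 / 2.800 = 95.927 m.
Total = 17.700 + 95.927 = 113.627 m.

Total stopping distance ≈ 113.6 m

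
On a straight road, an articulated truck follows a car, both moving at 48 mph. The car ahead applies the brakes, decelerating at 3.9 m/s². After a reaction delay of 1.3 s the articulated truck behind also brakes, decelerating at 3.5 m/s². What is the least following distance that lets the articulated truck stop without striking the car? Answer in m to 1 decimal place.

Minimum gap ≈ 34.6 m

48 mph × 0.44704 = 21.4579 m/s.
Leader travels v²/(2a_L) = 460.441 / 7.800 = 59.031 m before stopping.
Follower covers v·t_r = 21.4579 × 1.3 = 27.895 m while reacting, then v²/(2a_F) = 460.441 / 7.000 = 65.777 m while braking, for a total of 27.895 + 65.777 = 93.672 m.
Since a_F ≤ a_L and the follower starts braking later, the follower is never slower than the leader, so the closest approach is when both have stopped.
Minimum gap = 93.672 − 59.031 = 34.641 m.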